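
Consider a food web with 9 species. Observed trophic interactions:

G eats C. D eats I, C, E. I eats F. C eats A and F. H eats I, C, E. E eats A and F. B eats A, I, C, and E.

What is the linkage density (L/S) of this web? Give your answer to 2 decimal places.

L/S = 1.78

There are L = 16 links among S = 9 species.
L/S = 16/9 = 1.7778 ≈ 1.78.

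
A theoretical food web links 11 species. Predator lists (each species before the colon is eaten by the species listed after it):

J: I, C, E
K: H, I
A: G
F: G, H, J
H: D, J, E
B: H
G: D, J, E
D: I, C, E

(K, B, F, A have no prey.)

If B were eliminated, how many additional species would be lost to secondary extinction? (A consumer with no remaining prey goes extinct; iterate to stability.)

0

Remove B.
Every predator of it retains at least one other prey: H still has K, F.
No consumer loses all prey, so no secondary extinctions occur.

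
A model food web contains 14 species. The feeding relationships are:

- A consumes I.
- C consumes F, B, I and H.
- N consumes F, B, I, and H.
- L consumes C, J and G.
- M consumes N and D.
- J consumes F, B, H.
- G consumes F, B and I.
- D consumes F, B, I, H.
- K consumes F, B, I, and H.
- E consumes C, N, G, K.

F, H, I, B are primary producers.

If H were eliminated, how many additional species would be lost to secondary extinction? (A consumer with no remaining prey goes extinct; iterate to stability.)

0

Remove H.
Every predator of it retains at least one other prey: J still has F, B; N still has F, I, B; D still has F, I, B; C still has F, I, B; K still has F, I, B.
No consumer loses all prey, so no secondary extinctions occur.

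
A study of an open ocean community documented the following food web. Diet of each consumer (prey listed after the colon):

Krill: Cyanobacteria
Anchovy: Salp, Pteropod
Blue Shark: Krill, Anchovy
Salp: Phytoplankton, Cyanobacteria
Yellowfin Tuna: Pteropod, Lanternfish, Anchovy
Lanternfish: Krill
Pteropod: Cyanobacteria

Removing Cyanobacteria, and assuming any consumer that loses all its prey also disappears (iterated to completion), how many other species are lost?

Remove Cyanobacteria.
Round 1: Pteropod (all prey gone), Krill (all prey gone) → extinct.
Round 2: Lanternfish (all prey gone) → extinct.
No further losses. Total secondary extinctions: 3.

3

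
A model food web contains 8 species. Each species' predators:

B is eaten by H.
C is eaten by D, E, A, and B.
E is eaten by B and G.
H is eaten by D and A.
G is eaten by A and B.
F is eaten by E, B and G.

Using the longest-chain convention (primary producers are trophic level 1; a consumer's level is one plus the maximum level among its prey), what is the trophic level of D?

Trophic level 6

C is a producer → level 1.
E eats C (level 1); other prey at levels: F 1 → level 2.
G eats E (level 2); other prey at levels: F 1 → level 3.
B eats G (level 3); other prey at levels: C 1, F 1, E 2 → level 4.
H eats B → level 5.
D eats H (level 5); other prey at levels: C 1 → level 6.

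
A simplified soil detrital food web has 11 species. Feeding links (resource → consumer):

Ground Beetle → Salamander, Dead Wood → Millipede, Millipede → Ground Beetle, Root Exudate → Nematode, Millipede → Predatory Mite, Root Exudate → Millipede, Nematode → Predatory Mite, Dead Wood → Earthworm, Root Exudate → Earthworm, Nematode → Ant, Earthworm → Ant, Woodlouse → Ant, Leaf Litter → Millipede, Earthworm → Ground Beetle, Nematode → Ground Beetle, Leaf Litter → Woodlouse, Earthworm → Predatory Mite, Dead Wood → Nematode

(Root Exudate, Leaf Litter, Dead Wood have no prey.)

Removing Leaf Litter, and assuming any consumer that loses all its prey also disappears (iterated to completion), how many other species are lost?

Remove Leaf Litter.
Round 1: Woodlouse (all prey gone) → extinct.
No further losses. Total secondary extinctions: 1.

1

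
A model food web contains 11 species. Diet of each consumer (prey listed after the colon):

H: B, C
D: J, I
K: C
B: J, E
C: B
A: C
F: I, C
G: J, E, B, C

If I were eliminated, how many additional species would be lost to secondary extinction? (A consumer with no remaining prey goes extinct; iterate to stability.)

Remove I.
Every predator of it retains at least one other prey: D still has J; F still has C.
No consumer loses all prey, so no secondary extinctions occur.

0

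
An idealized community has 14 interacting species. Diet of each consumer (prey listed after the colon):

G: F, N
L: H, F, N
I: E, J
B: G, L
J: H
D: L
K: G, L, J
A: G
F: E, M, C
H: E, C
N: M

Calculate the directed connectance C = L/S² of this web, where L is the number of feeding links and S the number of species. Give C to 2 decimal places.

The web has S = 14 species and L = 21 feeding links.
C = L / S² = 21 / 196 = 0.1071 ≈ 0.11.

C = 0.11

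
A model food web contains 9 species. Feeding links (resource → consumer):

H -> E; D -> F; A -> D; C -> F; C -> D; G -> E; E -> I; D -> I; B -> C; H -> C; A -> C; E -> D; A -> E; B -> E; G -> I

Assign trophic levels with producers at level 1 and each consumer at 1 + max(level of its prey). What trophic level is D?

Trophic level 3

A is a producer → level 1.
E eats A (level 1); other prey at levels: H 1, G 1, B 1 → level 2.
D eats E (level 2); other prey at levels: A 1, C 2 → level 3.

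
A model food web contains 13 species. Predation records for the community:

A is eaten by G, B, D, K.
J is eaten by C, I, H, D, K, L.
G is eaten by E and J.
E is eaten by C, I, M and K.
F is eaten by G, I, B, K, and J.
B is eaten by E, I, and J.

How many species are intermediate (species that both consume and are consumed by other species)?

Intermediate species (has both prey and predators): B, G, E, J.
Count: 4.

4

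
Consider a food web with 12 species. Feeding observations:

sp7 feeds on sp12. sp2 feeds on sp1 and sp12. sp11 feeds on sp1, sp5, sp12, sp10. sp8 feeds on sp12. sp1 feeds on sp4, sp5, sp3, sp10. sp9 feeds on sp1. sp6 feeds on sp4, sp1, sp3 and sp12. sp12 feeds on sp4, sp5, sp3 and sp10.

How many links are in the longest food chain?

2 links

One longest chain: sp4 → sp12 → sp8.
It has 3 species and 2 links.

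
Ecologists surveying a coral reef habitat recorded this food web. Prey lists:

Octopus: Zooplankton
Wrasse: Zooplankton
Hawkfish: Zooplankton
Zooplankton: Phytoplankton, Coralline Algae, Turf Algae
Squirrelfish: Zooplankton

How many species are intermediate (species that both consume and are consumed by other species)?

Intermediate species (has both prey and predators): Zooplankton.
Count: 1.

1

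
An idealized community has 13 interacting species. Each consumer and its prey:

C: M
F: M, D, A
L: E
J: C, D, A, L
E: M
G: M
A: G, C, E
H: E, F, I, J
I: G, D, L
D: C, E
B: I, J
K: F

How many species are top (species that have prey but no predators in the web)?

Top species (has prey, but nothing eats it): H, B, K.
Count: 3.

3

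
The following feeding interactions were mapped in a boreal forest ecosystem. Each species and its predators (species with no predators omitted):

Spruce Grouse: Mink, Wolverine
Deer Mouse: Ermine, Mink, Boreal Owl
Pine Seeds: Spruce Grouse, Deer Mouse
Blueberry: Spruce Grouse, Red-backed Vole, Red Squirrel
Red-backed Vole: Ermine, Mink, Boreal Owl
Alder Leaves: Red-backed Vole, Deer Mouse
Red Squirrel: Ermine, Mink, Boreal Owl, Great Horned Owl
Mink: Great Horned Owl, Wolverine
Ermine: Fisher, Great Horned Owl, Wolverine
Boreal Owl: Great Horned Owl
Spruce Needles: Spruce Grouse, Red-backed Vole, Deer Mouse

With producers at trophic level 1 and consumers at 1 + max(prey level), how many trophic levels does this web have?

4

Producers (level 1): Blueberry, Pine Seeds, Spruce Needles, Alder Leaves.
Blueberry → Red-backed Vole → Ermine → Wolverine gives Wolverine level 4.
No species has a prey at level 4, so no species reaches level 5.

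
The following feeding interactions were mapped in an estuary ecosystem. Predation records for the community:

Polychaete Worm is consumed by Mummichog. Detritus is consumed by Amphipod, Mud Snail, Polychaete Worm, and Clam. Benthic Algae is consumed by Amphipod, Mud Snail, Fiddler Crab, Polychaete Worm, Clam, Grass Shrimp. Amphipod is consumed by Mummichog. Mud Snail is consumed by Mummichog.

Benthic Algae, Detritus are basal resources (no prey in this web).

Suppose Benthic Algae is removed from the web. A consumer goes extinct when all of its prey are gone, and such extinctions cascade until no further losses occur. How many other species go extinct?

Remove Benthic Algae.
Round 1: Fiddler Crab (all prey gone), Grass Shrimp (all prey gone) → extinct.
No further losses. Total secondary extinctions: 2.

2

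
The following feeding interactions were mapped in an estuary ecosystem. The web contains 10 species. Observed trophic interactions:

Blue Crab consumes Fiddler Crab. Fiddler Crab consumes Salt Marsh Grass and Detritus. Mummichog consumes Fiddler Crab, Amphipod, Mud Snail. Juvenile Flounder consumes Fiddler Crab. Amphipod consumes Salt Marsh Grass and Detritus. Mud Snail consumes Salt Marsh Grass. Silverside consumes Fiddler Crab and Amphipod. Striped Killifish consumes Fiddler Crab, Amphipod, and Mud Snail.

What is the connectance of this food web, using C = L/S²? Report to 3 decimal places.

C = 0.150

The web has S = 10 species and L = 15 feeding links.
C = L / S² = 15 / 100 = 0.1500 ≈ 0.150.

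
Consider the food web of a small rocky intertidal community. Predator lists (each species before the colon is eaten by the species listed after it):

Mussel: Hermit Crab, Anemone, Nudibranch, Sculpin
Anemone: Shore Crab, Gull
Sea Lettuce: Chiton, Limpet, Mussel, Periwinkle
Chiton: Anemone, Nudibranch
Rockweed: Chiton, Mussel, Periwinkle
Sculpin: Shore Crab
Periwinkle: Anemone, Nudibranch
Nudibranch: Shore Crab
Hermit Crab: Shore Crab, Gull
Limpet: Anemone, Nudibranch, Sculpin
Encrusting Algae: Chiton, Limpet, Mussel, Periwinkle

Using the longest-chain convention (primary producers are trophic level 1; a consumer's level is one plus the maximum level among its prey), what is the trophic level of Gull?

Rockweed is a producer → level 1.
Chiton eats Rockweed (level 1); other prey at levels: Sea Lettuce 1, Encrusting Algae 1 → level 2.
Anemone eats Chiton (level 2); other prey at levels: Limpet 2, Mussel 2, Periwinkle 2 → level 3.
Gull eats Anemone (level 3); other prey at levels: Hermit Crab 3 → level 4.

Trophic level 4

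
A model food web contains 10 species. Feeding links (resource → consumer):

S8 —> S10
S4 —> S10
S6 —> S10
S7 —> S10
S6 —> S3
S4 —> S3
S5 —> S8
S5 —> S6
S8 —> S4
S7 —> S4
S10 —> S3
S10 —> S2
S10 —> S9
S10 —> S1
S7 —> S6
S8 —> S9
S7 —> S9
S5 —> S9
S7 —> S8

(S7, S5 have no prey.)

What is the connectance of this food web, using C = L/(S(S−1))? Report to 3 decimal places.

C = 0.211

The web has S = 10 species and L = 19 feeding links.
C = L / (S(S−1)) = 19 / 90 = 0.2111 ≈ 0.211.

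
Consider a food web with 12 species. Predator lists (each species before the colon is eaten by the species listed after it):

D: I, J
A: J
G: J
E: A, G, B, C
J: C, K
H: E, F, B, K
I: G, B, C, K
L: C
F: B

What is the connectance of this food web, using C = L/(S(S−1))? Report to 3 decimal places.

The web has S = 12 species and L = 20 feeding links.
C = L / (S(S−1)) = 20 / 132 = 0.1515 ≈ 0.152.

C = 0.152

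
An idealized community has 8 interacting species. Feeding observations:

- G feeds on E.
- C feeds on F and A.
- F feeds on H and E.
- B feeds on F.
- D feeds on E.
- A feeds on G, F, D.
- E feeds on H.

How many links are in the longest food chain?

One longest chain: H → E → F → A → C.
It has 5 species and 4 links.

4 links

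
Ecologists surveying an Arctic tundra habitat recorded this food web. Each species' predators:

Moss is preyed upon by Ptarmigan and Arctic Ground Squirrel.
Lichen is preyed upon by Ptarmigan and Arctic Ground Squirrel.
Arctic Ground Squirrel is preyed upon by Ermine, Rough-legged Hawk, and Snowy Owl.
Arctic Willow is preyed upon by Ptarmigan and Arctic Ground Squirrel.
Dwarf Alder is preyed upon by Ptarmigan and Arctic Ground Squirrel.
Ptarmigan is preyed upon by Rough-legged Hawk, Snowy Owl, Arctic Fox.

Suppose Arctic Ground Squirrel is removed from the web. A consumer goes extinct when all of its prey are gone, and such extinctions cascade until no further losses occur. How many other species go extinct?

1

Remove Arctic Ground Squirrel.
Round 1: Ermine (all prey gone) → extinct.
No further losses. Total secondary extinctions: 1.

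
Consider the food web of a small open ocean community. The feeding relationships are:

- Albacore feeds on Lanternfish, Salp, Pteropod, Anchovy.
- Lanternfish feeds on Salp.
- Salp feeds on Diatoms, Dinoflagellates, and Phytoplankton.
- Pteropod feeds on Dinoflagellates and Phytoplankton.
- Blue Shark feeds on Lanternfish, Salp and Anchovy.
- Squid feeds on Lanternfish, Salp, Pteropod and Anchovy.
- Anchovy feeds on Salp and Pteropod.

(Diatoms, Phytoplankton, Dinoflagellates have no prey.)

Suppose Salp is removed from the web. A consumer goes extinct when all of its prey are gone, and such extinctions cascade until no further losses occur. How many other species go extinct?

1

Remove Salp.
Round 1: Lanternfish (all prey gone) → extinct.
No further losses. Total secondary extinctions: 1.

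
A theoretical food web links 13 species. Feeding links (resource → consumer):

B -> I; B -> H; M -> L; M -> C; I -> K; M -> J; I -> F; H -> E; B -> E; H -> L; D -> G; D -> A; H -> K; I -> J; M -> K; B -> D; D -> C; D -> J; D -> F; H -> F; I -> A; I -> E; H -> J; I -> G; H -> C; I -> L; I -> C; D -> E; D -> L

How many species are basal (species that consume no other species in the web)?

2

Basal species (no prey listed): M, B.
Count: 2.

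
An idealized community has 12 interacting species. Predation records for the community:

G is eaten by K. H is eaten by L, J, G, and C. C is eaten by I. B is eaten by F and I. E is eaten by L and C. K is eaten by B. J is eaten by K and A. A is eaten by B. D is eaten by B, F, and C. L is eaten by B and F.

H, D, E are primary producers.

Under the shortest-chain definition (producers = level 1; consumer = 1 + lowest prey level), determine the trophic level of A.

Trophic level 3

H is a producer → level 1.
J eats H → level 2.
A eats J → level 3.
No prey of A is below level 2, so 3 is the minimum.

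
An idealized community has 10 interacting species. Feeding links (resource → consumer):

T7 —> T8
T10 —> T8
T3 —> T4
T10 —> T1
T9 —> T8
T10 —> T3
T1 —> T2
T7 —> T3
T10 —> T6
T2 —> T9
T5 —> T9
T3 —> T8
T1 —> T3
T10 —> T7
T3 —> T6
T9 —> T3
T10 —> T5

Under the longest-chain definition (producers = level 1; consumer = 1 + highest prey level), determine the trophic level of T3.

T10 is a producer → level 1.
T1 eats T10 → level 2.
T2 eats T1 → level 3.
T9 eats T2 (level 3); other prey at levels: T5 2 → level 4.
T3 eats T9 (level 4); other prey at levels: T10 1, T1 2, T7 2 → level 5.

Trophic level 5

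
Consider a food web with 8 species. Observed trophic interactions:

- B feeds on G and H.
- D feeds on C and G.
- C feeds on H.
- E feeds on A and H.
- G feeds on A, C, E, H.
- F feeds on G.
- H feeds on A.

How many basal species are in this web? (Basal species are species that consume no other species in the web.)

1

Basal species (no prey listed): A.
Count: 1.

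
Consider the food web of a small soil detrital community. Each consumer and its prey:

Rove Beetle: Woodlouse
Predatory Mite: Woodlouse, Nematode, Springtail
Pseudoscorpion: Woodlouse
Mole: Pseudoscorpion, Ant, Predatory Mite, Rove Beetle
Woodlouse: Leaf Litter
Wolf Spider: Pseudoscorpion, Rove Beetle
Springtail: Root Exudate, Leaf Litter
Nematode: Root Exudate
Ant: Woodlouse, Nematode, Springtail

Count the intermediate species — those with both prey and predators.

7

Intermediate species (has both prey and predators): Woodlouse, Nematode, Springtail, Pseudoscorpion, Ant, Predatory Mite, Rove Beetle.
Count: 7.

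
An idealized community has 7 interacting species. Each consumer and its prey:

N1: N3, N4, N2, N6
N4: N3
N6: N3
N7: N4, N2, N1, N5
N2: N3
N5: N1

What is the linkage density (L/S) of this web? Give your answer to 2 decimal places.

There are L = 12 links among S = 7 species.
L/S = 12/7 = 1.7143 ≈ 1.71.

L/S = 1.71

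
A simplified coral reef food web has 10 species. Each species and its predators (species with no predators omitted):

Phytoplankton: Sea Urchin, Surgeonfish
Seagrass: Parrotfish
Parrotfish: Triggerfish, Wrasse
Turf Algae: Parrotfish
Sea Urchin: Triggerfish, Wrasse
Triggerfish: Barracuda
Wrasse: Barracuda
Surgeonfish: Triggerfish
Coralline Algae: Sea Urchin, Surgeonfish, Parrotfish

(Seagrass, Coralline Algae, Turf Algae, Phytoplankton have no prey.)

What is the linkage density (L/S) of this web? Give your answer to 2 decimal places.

There are L = 14 links among S = 10 species.
L/S = 14/10 = 1.4000 ≈ 1.40.

L/S = 1.40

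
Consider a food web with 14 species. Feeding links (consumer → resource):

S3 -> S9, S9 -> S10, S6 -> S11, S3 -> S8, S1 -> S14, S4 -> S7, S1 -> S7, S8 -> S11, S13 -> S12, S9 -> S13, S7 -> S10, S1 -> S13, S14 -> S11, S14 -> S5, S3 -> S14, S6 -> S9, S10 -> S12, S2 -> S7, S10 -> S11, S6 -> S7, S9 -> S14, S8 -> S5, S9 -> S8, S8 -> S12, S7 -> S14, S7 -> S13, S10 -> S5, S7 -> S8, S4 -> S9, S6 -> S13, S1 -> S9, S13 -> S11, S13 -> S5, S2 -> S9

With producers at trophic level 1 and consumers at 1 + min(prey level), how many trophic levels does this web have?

4

Producers (level 1): S12, S11, S5.
Following each consumer down to its lowest-level prey: S12 → S13 → S7 → S2 (levels 1 through 4).
All prey of S2 (S7 3, S9 3) are at level 3 or above, so S2 is at level 1 + 3 = 4.
Every consumer has at least one prey at level 3 or below, so none exceeds level 4.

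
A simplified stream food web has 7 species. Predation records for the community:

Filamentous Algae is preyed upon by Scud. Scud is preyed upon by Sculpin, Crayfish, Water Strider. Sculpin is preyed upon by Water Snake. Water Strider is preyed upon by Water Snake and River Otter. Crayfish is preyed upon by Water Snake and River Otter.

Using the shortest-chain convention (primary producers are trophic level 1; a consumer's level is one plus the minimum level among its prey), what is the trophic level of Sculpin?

Trophic level 3

Filamentous Algae is a producer → level 1.
Scud eats Filamentous Algae → level 2.
Sculpin eats Scud → level 3.
No prey of Sculpin is below level 2, so 3 is the minimum.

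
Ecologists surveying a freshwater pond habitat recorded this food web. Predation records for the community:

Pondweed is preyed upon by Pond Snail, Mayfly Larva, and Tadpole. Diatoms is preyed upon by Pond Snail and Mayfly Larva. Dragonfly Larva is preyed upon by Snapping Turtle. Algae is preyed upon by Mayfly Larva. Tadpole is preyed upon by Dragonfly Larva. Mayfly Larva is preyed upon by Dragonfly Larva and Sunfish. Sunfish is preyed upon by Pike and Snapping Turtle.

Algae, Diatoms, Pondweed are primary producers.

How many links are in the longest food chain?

One longest chain: Algae → Mayfly Larva → Sunfish → Pike.
It has 4 species and 3 links.

3 links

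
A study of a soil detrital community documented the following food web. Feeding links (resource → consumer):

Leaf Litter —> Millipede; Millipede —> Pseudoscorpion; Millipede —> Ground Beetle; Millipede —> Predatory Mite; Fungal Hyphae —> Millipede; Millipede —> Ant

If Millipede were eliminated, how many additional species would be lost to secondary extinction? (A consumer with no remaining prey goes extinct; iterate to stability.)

Remove Millipede.
Round 1: Ant (all prey gone), Ground Beetle (all prey gone), Pseudoscorpion (all prey gone), Predatory Mite (all prey gone) → extinct.
No further losses. Total secondary extinctions: 4.

4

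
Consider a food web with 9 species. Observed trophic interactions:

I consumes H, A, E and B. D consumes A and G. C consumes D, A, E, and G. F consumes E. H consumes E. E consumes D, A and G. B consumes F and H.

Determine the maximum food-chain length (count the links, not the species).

One longest chain: A → D → E → H → B → I.
It has 6 species and 5 links.

5 links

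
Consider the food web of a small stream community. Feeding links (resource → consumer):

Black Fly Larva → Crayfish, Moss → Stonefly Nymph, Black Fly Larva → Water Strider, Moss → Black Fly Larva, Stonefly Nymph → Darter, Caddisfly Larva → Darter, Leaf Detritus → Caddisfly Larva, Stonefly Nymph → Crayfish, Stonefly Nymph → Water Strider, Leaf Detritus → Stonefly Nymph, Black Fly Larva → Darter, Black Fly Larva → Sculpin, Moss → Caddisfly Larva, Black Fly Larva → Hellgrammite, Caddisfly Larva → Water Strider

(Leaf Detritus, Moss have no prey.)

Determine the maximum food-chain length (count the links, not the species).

2 links

One longest chain: Leaf Detritus → Caddisfly Larva → Water Strider.
It has 3 species and 2 links.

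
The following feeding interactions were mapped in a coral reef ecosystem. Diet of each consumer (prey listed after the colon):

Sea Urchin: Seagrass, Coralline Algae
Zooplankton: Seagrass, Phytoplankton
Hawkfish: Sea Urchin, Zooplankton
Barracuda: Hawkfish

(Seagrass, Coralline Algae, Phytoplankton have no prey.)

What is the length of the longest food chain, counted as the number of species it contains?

4 species

One longest chain: Seagrass → Sea Urchin → Hawkfish → Barracuda.
It has 4 species and 3 links.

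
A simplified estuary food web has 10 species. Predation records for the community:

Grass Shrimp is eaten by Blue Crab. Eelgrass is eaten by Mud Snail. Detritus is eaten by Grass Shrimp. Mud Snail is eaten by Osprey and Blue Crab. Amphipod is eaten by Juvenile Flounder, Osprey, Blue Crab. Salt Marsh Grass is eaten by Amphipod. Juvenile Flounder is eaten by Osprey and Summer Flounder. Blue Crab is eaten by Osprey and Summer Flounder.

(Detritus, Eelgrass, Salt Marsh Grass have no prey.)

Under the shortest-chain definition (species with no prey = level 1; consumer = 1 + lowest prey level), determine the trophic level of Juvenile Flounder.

Trophic level 3

Salt Marsh Grass has no prey (basal) → level 1.
Amphipod eats Salt Marsh Grass → level 2.
Juvenile Flounder eats Amphipod → level 3.
No prey of Juvenile Flounder is below level 2, so 3 is the minimum.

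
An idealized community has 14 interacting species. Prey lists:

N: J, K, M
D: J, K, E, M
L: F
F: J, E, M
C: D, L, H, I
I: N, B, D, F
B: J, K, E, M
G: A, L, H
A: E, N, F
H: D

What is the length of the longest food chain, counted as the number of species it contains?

4 species

One longest chain: J → N → A → G.
It has 4 species and 3 links.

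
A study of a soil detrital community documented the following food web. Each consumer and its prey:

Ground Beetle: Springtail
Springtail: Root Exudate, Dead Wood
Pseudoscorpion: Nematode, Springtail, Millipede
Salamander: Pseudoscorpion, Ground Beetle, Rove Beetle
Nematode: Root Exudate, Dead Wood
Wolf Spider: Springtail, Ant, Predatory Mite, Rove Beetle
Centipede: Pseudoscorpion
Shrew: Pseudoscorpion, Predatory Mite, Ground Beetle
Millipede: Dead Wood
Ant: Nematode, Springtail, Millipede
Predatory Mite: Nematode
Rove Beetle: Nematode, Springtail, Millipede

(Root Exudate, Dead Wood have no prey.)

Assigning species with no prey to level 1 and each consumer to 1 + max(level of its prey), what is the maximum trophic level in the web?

Basal resources (level 1): Root Exudate, Dead Wood.
Root Exudate → Springtail → Ground Beetle → Shrew gives Shrew level 4.
No species has a prey at level 4, so no species reaches level 5.

4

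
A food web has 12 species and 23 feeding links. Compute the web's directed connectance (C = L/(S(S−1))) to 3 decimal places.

C = 0.174

The web has S = 12 species and L = 23 feeding links.
C = L / (S(S−1)) = 23 / 132 = 0.1742 ≈ 0.174.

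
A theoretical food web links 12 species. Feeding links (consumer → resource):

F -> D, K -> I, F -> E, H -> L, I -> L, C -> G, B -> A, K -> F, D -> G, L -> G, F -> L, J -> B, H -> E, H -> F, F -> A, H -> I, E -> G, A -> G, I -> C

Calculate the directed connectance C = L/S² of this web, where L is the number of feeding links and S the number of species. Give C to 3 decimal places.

The web has S = 12 species and L = 19 feeding links.
C = L / S² = 19 / 144 = 0.1319 ≈ 0.132.

C = 0.132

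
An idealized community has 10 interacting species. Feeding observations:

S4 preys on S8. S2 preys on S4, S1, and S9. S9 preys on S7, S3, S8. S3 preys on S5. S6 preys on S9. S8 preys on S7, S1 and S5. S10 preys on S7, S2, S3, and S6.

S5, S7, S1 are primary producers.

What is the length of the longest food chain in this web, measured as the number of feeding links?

One longest chain: S5 → S8 → S9 → S2 → S10.
It has 5 species and 4 links.

4 links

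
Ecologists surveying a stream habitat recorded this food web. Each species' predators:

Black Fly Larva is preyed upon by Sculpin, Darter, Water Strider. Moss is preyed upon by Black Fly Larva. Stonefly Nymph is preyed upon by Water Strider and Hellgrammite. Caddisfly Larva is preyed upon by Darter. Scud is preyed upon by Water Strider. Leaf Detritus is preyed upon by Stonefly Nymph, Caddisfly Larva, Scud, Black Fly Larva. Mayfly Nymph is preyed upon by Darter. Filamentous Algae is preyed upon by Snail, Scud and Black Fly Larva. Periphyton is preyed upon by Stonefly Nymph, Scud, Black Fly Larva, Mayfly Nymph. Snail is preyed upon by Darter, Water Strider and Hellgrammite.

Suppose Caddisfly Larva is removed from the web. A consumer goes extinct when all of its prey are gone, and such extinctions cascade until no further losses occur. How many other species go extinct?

Remove Caddisfly Larva.
Every predator of it retains at least one other prey: Darter still has Black Fly Larva, Mayfly Nymph, Snail.
No consumer loses all prey, so no secondary extinctions occur.

0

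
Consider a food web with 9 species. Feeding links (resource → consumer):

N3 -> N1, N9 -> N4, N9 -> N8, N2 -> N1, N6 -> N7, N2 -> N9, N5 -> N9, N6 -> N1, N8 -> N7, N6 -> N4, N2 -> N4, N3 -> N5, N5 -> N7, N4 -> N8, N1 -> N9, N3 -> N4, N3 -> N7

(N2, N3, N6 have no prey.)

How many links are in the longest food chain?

5 links

One longest chain: N2 → N1 → N9 → N4 → N8 → N7.
It has 6 species and 5 links.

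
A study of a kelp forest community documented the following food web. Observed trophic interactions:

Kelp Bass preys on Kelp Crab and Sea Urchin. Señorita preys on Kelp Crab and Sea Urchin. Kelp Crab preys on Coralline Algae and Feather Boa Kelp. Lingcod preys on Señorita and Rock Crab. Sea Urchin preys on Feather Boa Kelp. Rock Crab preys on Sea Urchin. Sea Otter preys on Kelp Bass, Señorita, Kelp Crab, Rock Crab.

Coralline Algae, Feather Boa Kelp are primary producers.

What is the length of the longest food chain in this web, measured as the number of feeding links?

One longest chain: Feather Boa Kelp → Sea Urchin → Rock Crab → Sea Otter.
It has 4 species and 3 links.

3 links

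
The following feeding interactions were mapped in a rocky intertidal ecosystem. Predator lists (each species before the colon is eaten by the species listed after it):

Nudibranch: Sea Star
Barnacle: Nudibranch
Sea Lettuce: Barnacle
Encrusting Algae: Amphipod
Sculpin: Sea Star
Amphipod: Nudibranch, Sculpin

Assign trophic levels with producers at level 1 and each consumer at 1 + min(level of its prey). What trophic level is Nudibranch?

Encrusting Algae is a producer → level 1.
Amphipod eats Encrusting Algae → level 2.
Nudibranch eats Amphipod → level 3.
No prey of Nudibranch is below level 2, so 3 is the minimum.

Trophic level 3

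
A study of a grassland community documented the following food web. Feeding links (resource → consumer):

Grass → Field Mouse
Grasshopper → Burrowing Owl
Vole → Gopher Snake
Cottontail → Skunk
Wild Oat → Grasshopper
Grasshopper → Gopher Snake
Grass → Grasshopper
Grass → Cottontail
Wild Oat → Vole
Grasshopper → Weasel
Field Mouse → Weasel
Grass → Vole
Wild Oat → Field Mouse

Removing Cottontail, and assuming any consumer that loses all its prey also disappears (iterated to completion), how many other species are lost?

Remove Cottontail.
Round 1: Skunk (all prey gone) → extinct.
No further losses. Total secondary extinctions: 1.

1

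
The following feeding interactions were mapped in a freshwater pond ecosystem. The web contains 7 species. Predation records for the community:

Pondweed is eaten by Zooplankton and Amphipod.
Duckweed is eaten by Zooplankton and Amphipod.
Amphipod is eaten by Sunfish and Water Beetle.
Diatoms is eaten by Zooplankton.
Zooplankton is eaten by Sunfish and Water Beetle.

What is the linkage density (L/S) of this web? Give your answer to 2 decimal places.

There are L = 9 links among S = 7 species.
L/S = 9/7 = 1.2857 ≈ 1.29.

L/S = 1.29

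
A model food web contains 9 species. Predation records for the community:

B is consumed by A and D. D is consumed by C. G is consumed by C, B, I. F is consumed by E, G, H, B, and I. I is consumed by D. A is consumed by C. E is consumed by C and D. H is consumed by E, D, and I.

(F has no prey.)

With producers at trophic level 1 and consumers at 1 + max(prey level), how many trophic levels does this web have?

5

Producers (level 1): F.
F → G → B → A → C gives C level 5.
No species has a prey at level 5, so no species reaches level 6.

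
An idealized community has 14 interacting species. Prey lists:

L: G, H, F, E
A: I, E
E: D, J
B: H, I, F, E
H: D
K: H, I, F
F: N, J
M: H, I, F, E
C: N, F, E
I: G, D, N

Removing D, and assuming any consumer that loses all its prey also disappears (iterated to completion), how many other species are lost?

Remove D.
Round 1: H (all prey gone) → extinct.
No further losses. Total secondary extinctions: 1.

1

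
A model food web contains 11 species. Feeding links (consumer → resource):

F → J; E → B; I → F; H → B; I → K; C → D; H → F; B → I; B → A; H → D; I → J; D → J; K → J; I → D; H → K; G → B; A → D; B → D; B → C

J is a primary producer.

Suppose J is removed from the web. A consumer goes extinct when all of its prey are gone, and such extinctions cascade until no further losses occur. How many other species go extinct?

10

Remove J.
Round 1: D (all prey gone), K (all prey gone), F (all prey gone) → extinct.
Round 2: A (all prey gone), I (all prey gone), C (all prey gone) → extinct.
Round 3: B (all prey gone) → extinct.
Round 4: H (all prey gone), G (all prey gone), E (all prey gone) → extinct.
No further losses. Total secondary extinctions: 10.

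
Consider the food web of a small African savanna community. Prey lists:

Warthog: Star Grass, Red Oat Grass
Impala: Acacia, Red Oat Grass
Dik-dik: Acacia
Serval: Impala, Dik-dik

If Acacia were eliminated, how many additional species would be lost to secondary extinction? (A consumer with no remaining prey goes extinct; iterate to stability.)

1

Remove Acacia.
Round 1: Dik-dik (all prey gone) → extinct.
No further losses. Total secondary extinctions: 1.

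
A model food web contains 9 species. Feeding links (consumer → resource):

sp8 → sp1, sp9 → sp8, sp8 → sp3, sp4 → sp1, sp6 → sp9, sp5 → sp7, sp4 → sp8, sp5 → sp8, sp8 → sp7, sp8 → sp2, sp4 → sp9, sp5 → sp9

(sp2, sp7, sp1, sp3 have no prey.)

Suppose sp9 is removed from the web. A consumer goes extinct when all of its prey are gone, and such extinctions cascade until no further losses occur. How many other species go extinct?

Remove sp9.
Round 1: sp6 (all prey gone) → extinct.
No further losses. Total secondary extinctions: 1.

1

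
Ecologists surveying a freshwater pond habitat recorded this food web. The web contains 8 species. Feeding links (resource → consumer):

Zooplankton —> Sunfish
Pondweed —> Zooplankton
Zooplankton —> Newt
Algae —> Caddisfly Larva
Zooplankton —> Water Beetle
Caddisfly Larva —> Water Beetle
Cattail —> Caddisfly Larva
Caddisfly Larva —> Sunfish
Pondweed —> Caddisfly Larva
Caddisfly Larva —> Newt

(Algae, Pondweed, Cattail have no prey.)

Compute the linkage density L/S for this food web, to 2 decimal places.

L/S = 1.25

There are L = 10 links among S = 8 species.
L/S = 10/8 = 1.2500 ≈ 1.25.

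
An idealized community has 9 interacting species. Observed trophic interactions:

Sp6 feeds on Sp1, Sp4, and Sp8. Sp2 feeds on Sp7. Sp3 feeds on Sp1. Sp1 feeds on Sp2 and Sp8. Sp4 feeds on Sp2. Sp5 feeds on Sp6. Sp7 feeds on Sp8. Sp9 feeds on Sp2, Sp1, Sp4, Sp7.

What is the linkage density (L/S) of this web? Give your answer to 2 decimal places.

There are L = 14 links among S = 9 species.
L/S = 14/9 = 1.5556 ≈ 1.56.

L/S = 1.56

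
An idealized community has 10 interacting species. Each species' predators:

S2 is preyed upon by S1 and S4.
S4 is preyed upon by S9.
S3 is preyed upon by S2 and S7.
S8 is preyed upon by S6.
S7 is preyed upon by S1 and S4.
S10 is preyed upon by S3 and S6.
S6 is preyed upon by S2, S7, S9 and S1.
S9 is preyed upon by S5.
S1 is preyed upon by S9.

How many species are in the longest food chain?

One longest chain: S10 → S3 → S2 → S4 → S9 → S5.
It has 6 species and 5 links.

6 species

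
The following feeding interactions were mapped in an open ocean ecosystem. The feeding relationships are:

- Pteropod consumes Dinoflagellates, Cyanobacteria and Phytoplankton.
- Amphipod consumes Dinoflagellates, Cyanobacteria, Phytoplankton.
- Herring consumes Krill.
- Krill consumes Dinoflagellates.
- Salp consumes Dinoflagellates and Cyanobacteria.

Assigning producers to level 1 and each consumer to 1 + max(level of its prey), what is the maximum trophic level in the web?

Producers (level 1): Cyanobacteria, Phytoplankton, Dinoflagellates.
Dinoflagellates → Krill → Herring gives Herring level 3.
No species has a prey at level 3, so no species reaches level 4.

3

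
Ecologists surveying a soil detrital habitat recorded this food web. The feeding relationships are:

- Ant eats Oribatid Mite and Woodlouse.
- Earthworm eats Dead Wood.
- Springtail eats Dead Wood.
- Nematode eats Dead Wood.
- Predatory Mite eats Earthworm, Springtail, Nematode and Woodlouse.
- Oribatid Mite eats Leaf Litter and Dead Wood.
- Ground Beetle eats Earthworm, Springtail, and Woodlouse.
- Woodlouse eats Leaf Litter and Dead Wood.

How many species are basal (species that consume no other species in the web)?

2

Basal species (no prey listed): Dead Wood, Leaf Litter.
Count: 2.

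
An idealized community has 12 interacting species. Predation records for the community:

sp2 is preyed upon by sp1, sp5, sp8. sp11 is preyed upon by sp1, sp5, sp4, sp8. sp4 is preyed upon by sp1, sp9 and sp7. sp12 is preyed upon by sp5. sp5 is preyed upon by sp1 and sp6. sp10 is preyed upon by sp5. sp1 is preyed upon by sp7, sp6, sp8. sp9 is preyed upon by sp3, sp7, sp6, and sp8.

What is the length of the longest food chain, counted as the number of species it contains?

4 species

One longest chain: sp11 → sp4 → sp9 → sp7.
It has 4 species and 3 links.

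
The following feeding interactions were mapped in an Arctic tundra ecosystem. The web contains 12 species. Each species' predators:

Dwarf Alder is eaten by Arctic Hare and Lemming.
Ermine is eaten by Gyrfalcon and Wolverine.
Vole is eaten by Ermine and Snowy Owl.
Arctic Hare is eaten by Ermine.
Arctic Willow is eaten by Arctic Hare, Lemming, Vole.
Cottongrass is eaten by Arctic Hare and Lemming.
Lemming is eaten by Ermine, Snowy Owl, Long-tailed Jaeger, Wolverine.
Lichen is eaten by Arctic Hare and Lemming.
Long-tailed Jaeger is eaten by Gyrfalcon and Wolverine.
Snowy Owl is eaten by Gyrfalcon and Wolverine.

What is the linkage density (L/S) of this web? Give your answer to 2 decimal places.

There are L = 22 links among S = 12 species.
L/S = 22/12 = 1.8333 ≈ 1.83.

L/S = 1.83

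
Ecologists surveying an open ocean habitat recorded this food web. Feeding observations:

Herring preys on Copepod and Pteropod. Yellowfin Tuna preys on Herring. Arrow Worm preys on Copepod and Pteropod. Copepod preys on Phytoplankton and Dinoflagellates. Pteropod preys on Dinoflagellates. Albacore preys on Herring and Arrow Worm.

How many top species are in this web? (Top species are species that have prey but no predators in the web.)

Top species (has prey, but nothing eats it): Yellowfin Tuna, Albacore.
Count: 2.

2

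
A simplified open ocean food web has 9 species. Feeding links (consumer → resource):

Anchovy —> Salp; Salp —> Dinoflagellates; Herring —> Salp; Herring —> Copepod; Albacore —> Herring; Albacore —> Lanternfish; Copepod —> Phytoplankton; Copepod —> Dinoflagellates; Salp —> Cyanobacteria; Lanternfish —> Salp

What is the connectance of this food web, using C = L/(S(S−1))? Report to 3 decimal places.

The web has S = 9 species and L = 10 feeding links.
C = L / (S(S−1)) = 10 / 72 = 0.1389 ≈ 0.139.

C = 0.139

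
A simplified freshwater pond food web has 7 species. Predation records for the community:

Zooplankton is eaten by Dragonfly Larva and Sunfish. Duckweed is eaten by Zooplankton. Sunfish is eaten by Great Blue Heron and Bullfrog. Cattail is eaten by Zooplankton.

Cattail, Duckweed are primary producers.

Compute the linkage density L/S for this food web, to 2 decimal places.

L/S = 0.86

There are L = 6 links among S = 7 species.
L/S = 6/7 = 0.8571 ≈ 0.86.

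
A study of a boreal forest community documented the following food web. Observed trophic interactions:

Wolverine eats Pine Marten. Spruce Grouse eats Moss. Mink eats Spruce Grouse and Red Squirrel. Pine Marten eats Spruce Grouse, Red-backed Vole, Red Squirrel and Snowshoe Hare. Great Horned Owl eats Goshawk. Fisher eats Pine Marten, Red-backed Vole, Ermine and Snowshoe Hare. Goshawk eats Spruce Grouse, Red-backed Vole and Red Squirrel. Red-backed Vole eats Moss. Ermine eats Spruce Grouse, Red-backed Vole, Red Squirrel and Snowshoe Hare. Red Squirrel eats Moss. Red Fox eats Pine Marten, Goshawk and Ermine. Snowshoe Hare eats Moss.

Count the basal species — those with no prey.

1

Basal species (no prey listed): Moss.
Count: 1.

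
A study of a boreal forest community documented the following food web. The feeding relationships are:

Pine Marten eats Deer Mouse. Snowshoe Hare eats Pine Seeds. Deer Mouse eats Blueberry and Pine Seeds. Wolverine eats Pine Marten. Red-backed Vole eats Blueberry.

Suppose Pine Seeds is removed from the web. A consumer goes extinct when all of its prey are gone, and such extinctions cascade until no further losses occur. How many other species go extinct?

1

Remove Pine Seeds.
Round 1: Snowshoe Hare (all prey gone) → extinct.
No further losses. Total secondary extinctions: 1.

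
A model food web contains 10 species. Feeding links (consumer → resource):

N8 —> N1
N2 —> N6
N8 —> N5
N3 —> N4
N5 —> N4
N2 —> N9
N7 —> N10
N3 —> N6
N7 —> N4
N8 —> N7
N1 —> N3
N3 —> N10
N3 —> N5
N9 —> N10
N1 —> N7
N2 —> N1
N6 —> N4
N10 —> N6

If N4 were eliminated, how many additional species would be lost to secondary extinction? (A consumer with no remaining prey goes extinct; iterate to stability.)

9

Remove N4.
Round 1: N6 (all prey gone), N5 (all prey gone) → extinct.
Round 2: N10 (all prey gone) → extinct.
Round 3: N7 (all prey gone), N9 (all prey gone), N3 (all prey gone) → extinct.
Round 4: N1 (all prey gone) → extinct.
Round 5: N8 (all prey gone), N2 (all prey gone) → extinct.
No further losses. Total secondary extinctions: 9.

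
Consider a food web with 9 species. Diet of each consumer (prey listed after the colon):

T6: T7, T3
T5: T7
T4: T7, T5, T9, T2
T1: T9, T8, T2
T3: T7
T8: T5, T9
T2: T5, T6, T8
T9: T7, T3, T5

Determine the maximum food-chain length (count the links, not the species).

One longest chain: T7 → T3 → T9 → T8 → T2 → T4.
It has 6 species and 5 links.

5 links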